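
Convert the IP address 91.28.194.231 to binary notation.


91 = 01011011
28 = 00011100
194 = 11000010
231 = 11100111
Binary: 01011011.00011100.11000010.11100111


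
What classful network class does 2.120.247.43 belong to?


First octet: 2
Binary: 00000010
0xxxxxxx -> Class A (1-126)
Class A, default mask 255.0.0.0 (/8)


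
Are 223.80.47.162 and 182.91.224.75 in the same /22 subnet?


Mask: 255.255.252.0
223.80.47.162 AND mask = 223.80.44.0
182.91.224.75 AND mask = 182.91.224.0
No, different subnets (223.80.44.0 vs 182.91.224.0)


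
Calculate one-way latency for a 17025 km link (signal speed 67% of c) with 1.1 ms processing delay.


Speed = 0.67 * 3e5 km/s = 201000 km/s
Propagation delay = 17025 / 201000 = 0.0847 s = 84.7015 ms
Processing delay = 1.1 ms
Total one-way latency = 85.8015 ms


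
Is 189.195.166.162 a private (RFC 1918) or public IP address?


RFC 1918 private ranges:
  10.0.0.0/8 (10.0.0.0 - 10.255.255.255)
  172.16.0.0/12 (172.16.0.0 - 172.31.255.255)
  192.168.0.0/16 (192.168.0.0 - 192.168.255.255)
Public (not in any RFC 1918 range)


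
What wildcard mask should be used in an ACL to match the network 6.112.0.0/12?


Subnet mask: 255.240.0.0
Wildcard = 255.255.255.255 - subnet mask
255 - 255 = 0
255 - 240 = 15
255 - 0 = 255
255 - 0 = 255
Wildcard: 0.15.255.255


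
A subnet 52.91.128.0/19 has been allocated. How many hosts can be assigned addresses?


Host bits = 32 - 19 = 13
Total addresses = 2^13 = 8192
Usable = total - 2 (network and broadcast)
Usable hosts: 8190


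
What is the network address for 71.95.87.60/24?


IP:   01000111.01011111.01010111.00111100
Mask: 11111111.11111111.11111111.00000000
AND operation:
Net:  01000111.01011111.01010111.00000000
Network: 71.95.87.0/24


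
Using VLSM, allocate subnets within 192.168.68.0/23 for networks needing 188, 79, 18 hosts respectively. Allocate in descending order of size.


188 hosts -> /24 (254 usable): 192.168.68.0/24
79 hosts -> /25 (126 usable): 192.168.69.0/25
18 hosts -> /27 (30 usable): 192.168.69.128/27
Allocation: 192.168.68.0/24 (188 hosts, 254 usable); 192.168.69.0/25 (79 hosts, 126 usable); 192.168.69.128/27 (18 hosts, 30 usable)


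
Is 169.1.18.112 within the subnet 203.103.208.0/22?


Subnet network: 203.103.208.0
Test IP AND mask: 169.1.16.0
No, 169.1.18.112 is not in 203.103.208.0/22


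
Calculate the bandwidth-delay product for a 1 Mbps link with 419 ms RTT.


BDP = bandwidth * RTT
= 1 Mbps * 419 ms
= 1 * 1e6 * 419 / 1000 bits
= 419000 bits
= 52375 bytes
= 51.1475 KB
BDP = 419000 bits (52375 bytes)


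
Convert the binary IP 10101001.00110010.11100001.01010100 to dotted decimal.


10101001 = 169
00110010 = 50
11100001 = 225
01010100 = 84
IP: 169.50.225.84


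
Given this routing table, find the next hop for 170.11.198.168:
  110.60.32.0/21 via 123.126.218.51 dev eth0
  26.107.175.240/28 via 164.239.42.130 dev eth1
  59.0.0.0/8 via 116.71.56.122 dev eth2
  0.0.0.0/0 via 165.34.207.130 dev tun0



Longest prefix match for 170.11.198.168:
  /21 110.60.32.0: no
  /28 26.107.175.240: no
  /8 59.0.0.0: no
  /0 0.0.0.0: MATCH
Selected: next-hop 165.34.207.130 via tun0 (matched /0)


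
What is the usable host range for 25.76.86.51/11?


Network: 25.64.0.0
Broadcast: 25.95.255.255
First usable = network + 1
Last usable = broadcast - 1
Range: 25.64.0.1 to 25.95.255.254


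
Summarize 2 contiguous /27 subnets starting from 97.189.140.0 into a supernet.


Original prefix: /27
Number of subnets: 2 = 2^1
New prefix = 27 - 1 = 26
Supernet: 97.189.140.0/26


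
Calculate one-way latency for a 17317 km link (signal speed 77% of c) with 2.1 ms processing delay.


Speed = 0.77 * 3e5 km/s = 231000 km/s
Propagation delay = 17317 / 231000 = 0.075 s = 74.9654 ms
Processing delay = 2.1 ms
Total one-way latency = 77.0654 ms


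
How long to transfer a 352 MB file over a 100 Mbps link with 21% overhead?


Effective throughput = 100 * (1 - 21/100) = 79 Mbps
File size in Mb = 352 * 8 = 2816 Mb
Time = 2816 / 79
Time = 35.6456 seconds


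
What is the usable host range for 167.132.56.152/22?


Network: 167.132.56.0
Broadcast: 167.132.59.255
First usable = network + 1
Last usable = broadcast - 1
Range: 167.132.56.1 to 167.132.59.254


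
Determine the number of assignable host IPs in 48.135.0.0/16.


Host bits = 32 - 16 = 16
Total addresses = 2^16 = 65536
Usable = total - 2 (network and broadcast)
Usable hosts: 65534


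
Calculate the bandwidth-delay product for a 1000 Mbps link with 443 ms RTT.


BDP = bandwidth * RTT
= 1000 Mbps * 443 ms
= 1000 * 1e6 * 443 / 1000 bits
= 443000000 bits
= 55375000 bytes
= 54077.1484 KB
BDP = 443000000 bits (55375000 bytes)


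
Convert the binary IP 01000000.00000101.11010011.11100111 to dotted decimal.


01000000 = 64
00000101 = 5
11010011 = 211
11100111 = 231
IP: 64.5.211.231


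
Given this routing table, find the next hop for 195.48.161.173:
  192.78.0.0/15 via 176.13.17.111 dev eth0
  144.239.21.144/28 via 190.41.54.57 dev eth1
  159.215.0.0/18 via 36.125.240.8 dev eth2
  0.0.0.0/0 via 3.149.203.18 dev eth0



Longest prefix match for 195.48.161.173:
  /15 192.78.0.0: no
  /28 144.239.21.144: no
  /18 159.215.0.0: no
  /0 0.0.0.0: MATCH
Selected: next-hop 3.149.203.18 via eth0 (matched /0)


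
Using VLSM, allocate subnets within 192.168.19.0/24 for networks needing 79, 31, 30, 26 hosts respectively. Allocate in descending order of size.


79 hosts -> /25 (126 usable): 192.168.19.0/25
31 hosts -> /26 (62 usable): 192.168.19.128/26
30 hosts -> /27 (30 usable): 192.168.19.192/27
26 hosts -> /27 (30 usable): 192.168.19.224/27
Allocation: 192.168.19.0/25 (79 hosts, 126 usable); 192.168.19.128/26 (31 hosts, 62 usable); 192.168.19.192/27 (30 hosts, 30 usable); 192.168.19.224/27 (26 hosts, 30 usable)


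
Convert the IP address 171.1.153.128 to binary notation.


171 = 10101011
1 = 00000001
153 = 10011001
128 = 10000000
Binary: 10101011.00000001.10011001.10000000


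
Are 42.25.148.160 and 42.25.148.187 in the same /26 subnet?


Mask: 255.255.255.192
42.25.148.160 AND mask = 42.25.148.128
42.25.148.187 AND mask = 42.25.148.128
Yes, same subnet (42.25.148.128)


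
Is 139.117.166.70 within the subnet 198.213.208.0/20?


Subnet network: 198.213.208.0
Test IP AND mask: 139.117.160.0
No, 139.117.166.70 is not in 198.213.208.0/20


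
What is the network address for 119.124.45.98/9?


IP:   01110111.01111100.00101101.01100010
Mask: 11111111.10000000.00000000.00000000
AND operation:
Net:  01110111.00000000.00000000.00000000
Network: 119.0.0.0/9


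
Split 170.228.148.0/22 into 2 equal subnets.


New prefix = 22 + 1 = 23
Each subnet has 512 addresses
  170.228.148.0/23
  170.228.150.0/23
Subnets: 170.228.148.0/23, 170.228.150.0/23


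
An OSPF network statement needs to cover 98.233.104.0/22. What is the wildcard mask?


Subnet mask: 255.255.252.0
Wildcard = 255.255.255.255 - subnet mask
255 - 255 = 0
255 - 255 = 0
255 - 252 = 3
255 - 0 = 255
Wildcard: 0.0.3.255


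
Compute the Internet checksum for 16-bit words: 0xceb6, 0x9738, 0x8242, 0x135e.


Sum all words (with carry folding):
+ 0xceb6 = 0xceb6
+ 0x9738 = 0x65ef
+ 0x8242 = 0xe831
+ 0x135e = 0xfb8f
One's complement: ~0xfb8f
Checksum = 0x0470


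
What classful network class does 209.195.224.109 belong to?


First octet: 209
Binary: 11010001
110xxxxx -> Class C (192-223)
Class C, default mask 255.255.255.0 (/24)


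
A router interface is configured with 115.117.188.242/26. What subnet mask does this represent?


/26 means 26 network bits, 6 host bits
Binary: 11111111111111111111111111000000
Mask: 255.255.255.192


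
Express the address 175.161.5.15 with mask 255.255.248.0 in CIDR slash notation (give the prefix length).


Binary: 11111111.11111111.11111000.00000000
Count leading 1s
Prefix: /21


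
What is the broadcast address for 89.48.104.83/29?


Network: 89.48.104.80/29
Host bits = 3
Set all host bits to 1:
Broadcast: 89.48.104.87


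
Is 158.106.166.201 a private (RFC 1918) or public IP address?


RFC 1918 private ranges:
  10.0.0.0/8 (10.0.0.0 - 10.255.255.255)
  172.16.0.0/12 (172.16.0.0 - 172.31.255.255)
  192.168.0.0/16 (192.168.0.0 - 192.168.255.255)
Public (not in any RFC 1918 range)


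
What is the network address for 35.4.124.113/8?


IP:   00100011.00000100.01111100.01110001
Mask: 11111111.00000000.00000000.00000000
AND operation:
Net:  00100011.00000000.00000000.00000000
Network: 35.0.0.0/8


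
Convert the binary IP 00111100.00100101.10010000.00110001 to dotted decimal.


00111100 = 60
00100101 = 37
10010000 = 144
00110001 = 49
IP: 60.37.144.49


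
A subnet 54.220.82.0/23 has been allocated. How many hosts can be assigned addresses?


Host bits = 32 - 23 = 9
Total addresses = 2^9 = 512
Usable = total - 2 (network and broadcast)
Usable hosts: 510


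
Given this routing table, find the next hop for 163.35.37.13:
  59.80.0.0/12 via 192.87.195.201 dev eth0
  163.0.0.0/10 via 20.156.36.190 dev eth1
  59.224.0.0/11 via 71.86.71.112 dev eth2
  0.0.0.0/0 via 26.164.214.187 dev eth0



Longest prefix match for 163.35.37.13:
  /12 59.80.0.0: no
  /10 163.0.0.0: MATCH
  /11 59.224.0.0: no
  /0 0.0.0.0: MATCH
Selected: next-hop 20.156.36.190 via eth1 (matched /10)


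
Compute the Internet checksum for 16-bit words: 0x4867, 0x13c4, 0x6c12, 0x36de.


Sum all words (with carry folding):
+ 0x4867 = 0x4867
+ 0x13c4 = 0x5c2b
+ 0x6c12 = 0xc83d
+ 0x36de = 0xff1b
One's complement: ~0xff1b
Checksum = 0x00e4


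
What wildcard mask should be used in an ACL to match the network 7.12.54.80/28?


Subnet mask: 255.255.255.240
Wildcard = 255.255.255.255 - subnet mask
255 - 255 = 0
255 - 255 = 0
255 - 255 = 0
255 - 240 = 15
Wildcard: 0.0.0.15


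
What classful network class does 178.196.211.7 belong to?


First octet: 178
Binary: 10110010
10xxxxxx -> Class B (128-191)
Class B, default mask 255.255.0.0 (/16)


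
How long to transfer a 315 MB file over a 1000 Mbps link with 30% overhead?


Effective throughput = 1000 * (1 - 30/100) = 700 Mbps
File size in Mb = 315 * 8 = 2520 Mb
Time = 2520 / 700
Time = 3.6 seconds


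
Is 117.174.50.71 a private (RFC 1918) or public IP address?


RFC 1918 private ranges:
  10.0.0.0/8 (10.0.0.0 - 10.255.255.255)
  172.16.0.0/12 (172.16.0.0 - 172.31.255.255)
  192.168.0.0/16 (192.168.0.0 - 192.168.255.255)
Public (not in any RFC 1918 range)


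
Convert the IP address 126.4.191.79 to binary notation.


126 = 01111110
4 = 00000100
191 = 10111111
79 = 01001111
Binary: 01111110.00000100.10111111.01001111


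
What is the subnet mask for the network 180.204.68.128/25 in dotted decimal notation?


/25 means 25 network bits, 7 host bits
Binary: 11111111111111111111111110000000
Mask: 255.255.255.128


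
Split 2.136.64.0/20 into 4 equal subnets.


New prefix = 20 + 2 = 22
Each subnet has 1024 addresses
  2.136.64.0/22
  2.136.68.0/22
  2.136.72.0/22
  2.136.76.0/22
Subnets: 2.136.64.0/22, 2.136.68.0/22, 2.136.72.0/22, 2.136.76.0/22


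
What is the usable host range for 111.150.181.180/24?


Network: 111.150.181.0
Broadcast: 111.150.181.255
First usable = network + 1
Last usable = broadcast - 1
Range: 111.150.181.1 to 111.150.181.254


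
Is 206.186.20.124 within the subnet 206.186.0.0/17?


Subnet network: 206.186.0.0
Test IP AND mask: 206.186.0.0
Yes, 206.186.20.124 is in 206.186.0.0/17


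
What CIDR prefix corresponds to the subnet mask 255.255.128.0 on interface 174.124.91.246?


Binary: 11111111.11111111.10000000.00000000
Count leading 1s
Prefix: /17


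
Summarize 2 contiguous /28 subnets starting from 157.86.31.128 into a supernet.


Original prefix: /28
Number of subnets: 2 = 2^1
New prefix = 28 - 1 = 27
Supernet: 157.86.31.128/27


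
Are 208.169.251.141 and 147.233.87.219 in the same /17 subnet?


Mask: 255.255.128.0
208.169.251.141 AND mask = 208.169.128.0
147.233.87.219 AND mask = 147.233.0.0
No, different subnets (208.169.128.0 vs 147.233.0.0)


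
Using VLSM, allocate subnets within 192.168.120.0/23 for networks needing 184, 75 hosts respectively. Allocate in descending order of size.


184 hosts -> /24 (254 usable): 192.168.120.0/24
75 hosts -> /25 (126 usable): 192.168.121.0/25
Allocation: 192.168.120.0/24 (184 hosts, 254 usable); 192.168.121.0/25 (75 hosts, 126 usable)


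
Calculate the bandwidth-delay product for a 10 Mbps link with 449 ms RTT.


BDP = bandwidth * RTT
= 10 Mbps * 449 ms
= 10 * 1e6 * 449 / 1000 bits
= 4490000 bits
= 561250 bytes
= 548.0957 KB
BDP = 4490000 bits (561250 bytes)


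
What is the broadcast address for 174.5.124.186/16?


Network: 174.5.0.0/16
Host bits = 16
Set all host bits to 1:
Broadcast: 174.5.255.255


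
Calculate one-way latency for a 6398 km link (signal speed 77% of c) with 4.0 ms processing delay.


Speed = 0.77 * 3e5 km/s = 231000 km/s
Propagation delay = 6398 / 231000 = 0.0277 s = 27.697 ms
Processing delay = 4.0 ms
Total one-way latency = 31.697 ms


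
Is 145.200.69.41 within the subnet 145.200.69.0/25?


Subnet network: 145.200.69.0
Test IP AND mask: 145.200.69.0
Yes, 145.200.69.41 is in 145.200.69.0/25


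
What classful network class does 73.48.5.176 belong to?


First octet: 73
Binary: 01001001
0xxxxxxx -> Class A (1-126)
Class A, default mask 255.0.0.0 (/8)


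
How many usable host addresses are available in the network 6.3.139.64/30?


Host bits = 32 - 30 = 2
Total addresses = 2^2 = 4
Usable = total - 2 (network and broadcast)
Usable hosts: 2


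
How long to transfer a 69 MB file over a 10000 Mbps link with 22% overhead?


Effective throughput = 10000 * (1 - 22/100) = 7800 Mbps
File size in Mb = 69 * 8 = 552 Mb
Time = 552 / 7800
Time = 0.0708 seconds


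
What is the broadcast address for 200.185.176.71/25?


Network: 200.185.176.0/25
Host bits = 7
Set all host bits to 1:
Broadcast: 200.185.176.127


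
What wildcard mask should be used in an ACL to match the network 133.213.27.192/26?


Subnet mask: 255.255.255.192
Wildcard = 255.255.255.255 - subnet mask
255 - 255 = 0
255 - 255 = 0
255 - 255 = 0
255 - 192 = 63
Wildcard: 0.0.0.63


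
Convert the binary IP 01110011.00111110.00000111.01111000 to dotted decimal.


01110011 = 115
00111110 = 62
00000111 = 7
01111000 = 120
IP: 115.62.7.120


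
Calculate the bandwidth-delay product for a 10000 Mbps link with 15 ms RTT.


BDP = bandwidth * RTT
= 10000 Mbps * 15 ms
= 10000 * 1e6 * 15 / 1000 bits
= 150000000 bits
= 18750000 bytes
= 18310.5469 KB
BDP = 150000000 bits (18750000 bytes)


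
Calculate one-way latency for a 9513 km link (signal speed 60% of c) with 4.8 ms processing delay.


Speed = 0.6 * 3e5 km/s = 180000 km/s
Propagation delay = 9513 / 180000 = 0.0529 s = 52.85 ms
Processing delay = 4.8 ms
Total one-way latency = 57.65 ms


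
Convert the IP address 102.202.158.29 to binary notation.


102 = 01100110
202 = 11001010
158 = 10011110
29 = 00011101
Binary: 01100110.11001010.10011110.00011101


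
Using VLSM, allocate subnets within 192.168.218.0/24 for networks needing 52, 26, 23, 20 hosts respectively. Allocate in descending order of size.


52 hosts -> /26 (62 usable): 192.168.218.0/26
26 hosts -> /27 (30 usable): 192.168.218.64/27
23 hosts -> /27 (30 usable): 192.168.218.96/27
20 hosts -> /27 (30 usable): 192.168.218.128/27
Allocation: 192.168.218.0/26 (52 hosts, 62 usable); 192.168.218.64/27 (26 hosts, 30 usable); 192.168.218.96/27 (23 hosts, 30 usable); 192.168.218.128/27 (20 hosts, 30 usable)


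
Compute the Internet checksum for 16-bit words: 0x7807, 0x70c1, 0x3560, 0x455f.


Sum all words (with carry folding):
+ 0x7807 = 0x7807
+ 0x70c1 = 0xe8c8
+ 0x3560 = 0x1e29
+ 0x455f = 0x6388
One's complement: ~0x6388
Checksum = 0x9c77


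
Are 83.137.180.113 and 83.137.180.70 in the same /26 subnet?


Mask: 255.255.255.192
83.137.180.113 AND mask = 83.137.180.64
83.137.180.70 AND mask = 83.137.180.64
Yes, same subnet (83.137.180.64)


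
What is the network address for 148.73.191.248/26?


IP:   10010100.01001001.10111111.11111000
Mask: 11111111.11111111.11111111.11000000
AND operation:
Net:  10010100.01001001.10111111.11000000
Network: 148.73.191.192/26


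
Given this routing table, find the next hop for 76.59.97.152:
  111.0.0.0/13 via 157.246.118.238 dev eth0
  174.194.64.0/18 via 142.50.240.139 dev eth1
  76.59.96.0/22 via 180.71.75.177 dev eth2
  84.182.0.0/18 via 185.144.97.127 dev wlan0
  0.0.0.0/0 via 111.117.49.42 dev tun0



Longest prefix match for 76.59.97.152:
  /13 111.0.0.0: no
  /18 174.194.64.0: no
  /22 76.59.96.0: MATCH
  /18 84.182.0.0: no
  /0 0.0.0.0: MATCH
Selected: next-hop 180.71.75.177 via eth2 (matched /22)


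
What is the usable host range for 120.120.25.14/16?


Network: 120.120.0.0
Broadcast: 120.120.255.255
First usable = network + 1
Last usable = broadcast - 1
Range: 120.120.0.1 to 120.120.255.254


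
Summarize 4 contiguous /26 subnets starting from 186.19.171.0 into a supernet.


Original prefix: /26
Number of subnets: 4 = 2^2
New prefix = 26 - 2 = 24
Supernet: 186.19.171.0/24


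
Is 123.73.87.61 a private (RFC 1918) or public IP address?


RFC 1918 private ranges:
  10.0.0.0/8 (10.0.0.0 - 10.255.255.255)
  172.16.0.0/12 (172.16.0.0 - 172.31.255.255)
  192.168.0.0/16 (192.168.0.0 - 192.168.255.255)
Public (not in any RFC 1918 range)


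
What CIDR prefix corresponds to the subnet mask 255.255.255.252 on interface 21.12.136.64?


Binary: 11111111.11111111.11111111.11111100
Count leading 1s
Prefix: /30


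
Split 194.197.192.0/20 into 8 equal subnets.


New prefix = 20 + 3 = 23
Each subnet has 512 addresses
  194.197.192.0/23
  194.197.194.0/23
  194.197.196.0/23
  194.197.198.0/23
  194.197.200.0/23
  194.197.202.0/23
  194.197.204.0/23
  194.197.206.0/23
Subnets: 194.197.192.0/23, 194.197.194.0/23, 194.197.196.0/23, 194.197.198.0/23, 194.197.200.0/23, 194.197.202.0/23, 194.197.204.0/23, 194.197.206.0/23


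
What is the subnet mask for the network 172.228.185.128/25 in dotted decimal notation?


/25 means 25 network bits, 7 host bits
Binary: 11111111111111111111111110000000
Mask: 255.255.255.128


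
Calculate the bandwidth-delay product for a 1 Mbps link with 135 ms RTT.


BDP = bandwidth * RTT
= 1 Mbps * 135 ms
= 1 * 1e6 * 135 / 1000 bits
= 135000 bits
= 16875 bytes
= 16.4795 KB
BDP = 135000 bits (16875 bytes)


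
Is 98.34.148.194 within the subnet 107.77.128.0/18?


Subnet network: 107.77.128.0
Test IP AND mask: 98.34.128.0
No, 98.34.148.194 is not in 107.77.128.0/18


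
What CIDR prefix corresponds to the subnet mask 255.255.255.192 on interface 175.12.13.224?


Binary: 11111111.11111111.11111111.11000000
Count leading 1s
Prefix: /26


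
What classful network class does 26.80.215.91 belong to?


First octet: 26
Binary: 00011010
0xxxxxxx -> Class A (1-126)
Class A, default mask 255.0.0.0 (/8)


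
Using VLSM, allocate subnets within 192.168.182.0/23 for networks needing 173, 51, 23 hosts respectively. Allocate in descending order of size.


173 hosts -> /24 (254 usable): 192.168.182.0/24
51 hosts -> /26 (62 usable): 192.168.183.0/26
23 hosts -> /27 (30 usable): 192.168.183.64/27
Allocation: 192.168.182.0/24 (173 hosts, 254 usable); 192.168.183.0/26 (51 hosts, 62 usable); 192.168.183.64/27 (23 hosts, 30 usable)


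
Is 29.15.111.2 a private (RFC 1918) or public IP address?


RFC 1918 private ranges:
  10.0.0.0/8 (10.0.0.0 - 10.255.255.255)
  172.16.0.0/12 (172.16.0.0 - 172.31.255.255)
  192.168.0.0/16 (192.168.0.0 - 192.168.255.255)
Public (not in any RFC 1918 range)


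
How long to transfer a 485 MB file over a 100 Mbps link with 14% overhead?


Effective throughput = 100 * (1 - 14/100) = 86 Mbps
File size in Mb = 485 * 8 = 3880 Mb
Time = 3880 / 86
Time = 45.1163 seconds


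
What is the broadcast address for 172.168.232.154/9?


Network: 172.128.0.0/9
Host bits = 23
Set all host bits to 1:
Broadcast: 172.255.255.255


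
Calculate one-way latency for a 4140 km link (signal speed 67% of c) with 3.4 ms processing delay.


Speed = 0.67 * 3e5 km/s = 201000 km/s
Propagation delay = 4140 / 201000 = 0.0206 s = 20.597 ms
Processing delay = 3.4 ms
Total one-way latency = 23.997 ms


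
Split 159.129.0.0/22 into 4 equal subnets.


New prefix = 22 + 2 = 24
Each subnet has 256 addresses
  159.129.0.0/24
  159.129.1.0/24
  159.129.2.0/24
  159.129.3.0/24
Subnets: 159.129.0.0/24, 159.129.1.0/24, 159.129.2.0/24, 159.129.3.0/24


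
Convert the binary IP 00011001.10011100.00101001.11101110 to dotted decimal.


00011001 = 25
10011100 = 156
00101001 = 41
11101110 = 238
IP: 25.156.41.238


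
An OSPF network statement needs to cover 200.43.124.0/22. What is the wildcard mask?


Subnet mask: 255.255.252.0
Wildcard = 255.255.255.255 - subnet mask
255 - 255 = 0
255 - 255 = 0
255 - 252 = 3
255 - 0 = 255
Wildcard: 0.0.3.255


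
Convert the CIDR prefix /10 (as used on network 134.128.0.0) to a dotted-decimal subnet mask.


/10 means 10 network bits, 22 host bits
Binary: 11111111110000000000000000000000
Mask: 255.192.0.0


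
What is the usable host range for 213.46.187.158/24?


Network: 213.46.187.0
Broadcast: 213.46.187.255
First usable = network + 1
Last usable = broadcast - 1
Range: 213.46.187.1 to 213.46.187.254


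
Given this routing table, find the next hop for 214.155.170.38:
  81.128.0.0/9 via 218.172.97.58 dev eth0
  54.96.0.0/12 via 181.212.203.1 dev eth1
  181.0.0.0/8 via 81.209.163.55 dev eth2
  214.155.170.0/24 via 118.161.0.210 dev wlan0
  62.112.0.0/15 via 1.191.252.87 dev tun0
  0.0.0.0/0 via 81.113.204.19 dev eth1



Longest prefix match for 214.155.170.38:
  /9 81.128.0.0: no
  /12 54.96.0.0: no
  /8 181.0.0.0: no
  /24 214.155.170.0: MATCH
  /15 62.112.0.0: no
  /0 0.0.0.0: MATCH
Selected: next-hop 118.161.0.210 via wlan0 (matched /24)


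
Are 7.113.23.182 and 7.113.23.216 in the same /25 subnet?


Mask: 255.255.255.128
7.113.23.182 AND mask = 7.113.23.128
7.113.23.216 AND mask = 7.113.23.128
Yes, same subnet (7.113.23.128)


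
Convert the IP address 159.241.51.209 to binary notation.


159 = 10011111
241 = 11110001
51 = 00110011
209 = 11010001
Binary: 10011111.11110001.00110011.11010001


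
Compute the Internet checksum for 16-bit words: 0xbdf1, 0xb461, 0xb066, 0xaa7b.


Sum all words (with carry folding):
+ 0xbdf1 = 0xbdf1
+ 0xb461 = 0x7253
+ 0xb066 = 0x22ba
+ 0xaa7b = 0xcd35
One's complement: ~0xcd35
Checksum = 0x32ca


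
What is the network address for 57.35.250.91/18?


IP:   00111001.00100011.11111010.01011011
Mask: 11111111.11111111.11000000.00000000
AND operation:
Net:  00111001.00100011.11000000.00000000
Network: 57.35.192.0/18


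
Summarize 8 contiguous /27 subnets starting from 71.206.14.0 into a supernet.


Original prefix: /27
Number of subnets: 8 = 2^3
New prefix = 27 - 3 = 24
Supernet: 71.206.14.0/24


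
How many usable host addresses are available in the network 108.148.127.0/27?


Host bits = 32 - 27 = 5
Total addresses = 2^5 = 32
Usable = total - 2 (network and broadcast)
Usable hosts: 30


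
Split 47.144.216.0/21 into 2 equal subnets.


New prefix = 21 + 1 = 22
Each subnet has 1024 addresses
  47.144.216.0/22
  47.144.220.0/22
Subnets: 47.144.216.0/22, 47.144.220.0/22


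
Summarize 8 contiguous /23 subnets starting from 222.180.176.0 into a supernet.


Original prefix: /23
Number of subnets: 8 = 2^3
New prefix = 23 - 3 = 20
Supernet: 222.180.176.0/20


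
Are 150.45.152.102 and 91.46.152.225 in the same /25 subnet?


Mask: 255.255.255.128
150.45.152.102 AND mask = 150.45.152.0
91.46.152.225 AND mask = 91.46.152.128
No, different subnets (150.45.152.0 vs 91.46.152.128)


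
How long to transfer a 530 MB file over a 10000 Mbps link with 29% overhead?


Effective throughput = 10000 * (1 - 29/100) = 7100 Mbps
File size in Mb = 530 * 8 = 4240 Mb
Time = 4240 / 7100
Time = 0.5972 seconds


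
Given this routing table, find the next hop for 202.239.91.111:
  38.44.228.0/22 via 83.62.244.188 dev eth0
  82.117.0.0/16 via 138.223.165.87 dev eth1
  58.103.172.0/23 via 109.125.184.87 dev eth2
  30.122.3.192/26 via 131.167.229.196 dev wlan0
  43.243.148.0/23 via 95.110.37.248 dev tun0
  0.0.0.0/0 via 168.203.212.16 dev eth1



Longest prefix match for 202.239.91.111:
  /22 38.44.228.0: no
  /16 82.117.0.0: no
  /23 58.103.172.0: no
  /26 30.122.3.192: no
  /23 43.243.148.0: no
  /0 0.0.0.0: MATCH
Selected: next-hop 168.203.212.16 via eth1 (matched /0)


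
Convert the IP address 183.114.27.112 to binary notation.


183 = 10110111
114 = 01110010
27 = 00011011
112 = 01110000
Binary: 10110111.01110010.00011011.01110000


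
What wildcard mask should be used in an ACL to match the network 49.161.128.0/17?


Subnet mask: 255.255.128.0
Wildcard = 255.255.255.255 - subnet mask
255 - 255 = 0
255 - 255 = 0
255 - 128 = 127
255 - 0 = 255
Wildcard: 0.0.127.255


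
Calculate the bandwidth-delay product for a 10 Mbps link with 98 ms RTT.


BDP = bandwidth * RTT
= 10 Mbps * 98 ms
= 10 * 1e6 * 98 / 1000 bits
= 980000 bits
= 122500 bytes
= 119.6289 KB
BDP = 980000 bits (122500 bytes)


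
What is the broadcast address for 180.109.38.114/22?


Network: 180.109.36.0/22
Host bits = 10
Set all host bits to 1:
Broadcast: 180.109.39.255


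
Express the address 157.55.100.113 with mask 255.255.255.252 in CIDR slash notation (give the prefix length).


Binary: 11111111.11111111.11111111.11111100
Count leading 1s
Prefix: /30


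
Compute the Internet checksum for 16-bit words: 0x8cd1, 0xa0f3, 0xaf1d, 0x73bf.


Sum all words (with carry folding):
+ 0x8cd1 = 0x8cd1
+ 0xa0f3 = 0x2dc5
+ 0xaf1d = 0xdce2
+ 0x73bf = 0x50a2
One's complement: ~0x50a2
Checksum = 0xaf5d


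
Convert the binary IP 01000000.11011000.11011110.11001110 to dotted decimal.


01000000 = 64
11011000 = 216
11011110 = 222
11001110 = 206
IP: 64.216.222.206


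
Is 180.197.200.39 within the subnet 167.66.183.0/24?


Subnet network: 167.66.183.0
Test IP AND mask: 180.197.200.0
No, 180.197.200.39 is not in 167.66.183.0/24


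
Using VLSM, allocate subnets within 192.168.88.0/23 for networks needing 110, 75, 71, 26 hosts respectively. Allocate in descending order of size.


110 hosts -> /25 (126 usable): 192.168.88.0/25
75 hosts -> /25 (126 usable): 192.168.88.128/25
71 hosts -> /25 (126 usable): 192.168.89.0/25
26 hosts -> /27 (30 usable): 192.168.89.128/27
Allocation: 192.168.88.0/25 (110 hosts, 126 usable); 192.168.88.128/25 (75 hosts, 126 usable); 192.168.89.0/25 (71 hosts, 126 usable); 192.168.89.128/27 (26 hosts, 30 usable)


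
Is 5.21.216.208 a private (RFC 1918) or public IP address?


RFC 1918 private ranges:
  10.0.0.0/8 (10.0.0.0 - 10.255.255.255)
  172.16.0.0/12 (172.16.0.0 - 172.31.255.255)
  192.168.0.0/16 (192.168.0.0 - 192.168.255.255)
Public (not in any RFC 1918 range)


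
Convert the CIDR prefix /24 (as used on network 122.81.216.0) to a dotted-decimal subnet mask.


/24 means 24 network bits, 8 host bits
Binary: 11111111111111111111111100000000
Mask: 255.255.255.0


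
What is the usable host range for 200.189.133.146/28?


Network: 200.189.133.144
Broadcast: 200.189.133.159
First usable = network + 1
Last usable = broadcast - 1
Range: 200.189.133.145 to 200.189.133.158


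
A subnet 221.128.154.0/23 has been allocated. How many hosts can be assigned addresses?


Host bits = 32 - 23 = 9
Total addresses = 2^9 = 512
Usable = total - 2 (network and broadcast)
Usable hosts: 510


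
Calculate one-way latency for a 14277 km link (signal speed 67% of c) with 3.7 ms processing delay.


Speed = 0.67 * 3e5 km/s = 201000 km/s
Propagation delay = 14277 / 201000 = 0.071 s = 71.0299 ms
Processing delay = 3.7 ms
Total one-way latency = 74.7299 ms


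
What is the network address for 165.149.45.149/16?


IP:   10100101.10010101.00101101.10010101
Mask: 11111111.11111111.00000000.00000000
AND operation:
Net:  10100101.10010101.00000000.00000000
Network: 165.149.0.0/16


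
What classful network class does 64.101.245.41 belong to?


First octet: 64
Binary: 01000000
0xxxxxxx -> Class A (1-126)
Class A, default mask 255.0.0.0 (/8)


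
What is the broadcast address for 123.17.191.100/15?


Network: 123.16.0.0/15
Host bits = 17
Set all host bits to 1:
Broadcast: 123.17.255.255


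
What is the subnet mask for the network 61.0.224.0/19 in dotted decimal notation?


/19 means 19 network bits, 13 host bits
Binary: 11111111111111111110000000000000
Mask: 255.255.224.0


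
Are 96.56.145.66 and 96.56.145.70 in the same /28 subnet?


Mask: 255.255.255.240
96.56.145.66 AND mask = 96.56.145.64
96.56.145.70 AND mask = 96.56.145.64
Yes, same subnet (96.56.145.64)


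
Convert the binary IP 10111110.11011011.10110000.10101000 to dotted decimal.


10111110 = 190
11011011 = 219
10110000 = 176
10101000 = 168
IP: 190.219.176.168


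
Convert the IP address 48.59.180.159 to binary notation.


48 = 00110000
59 = 00111011
180 = 10110100
159 = 10011111
Binary: 00110000.00111011.10110100.10011111


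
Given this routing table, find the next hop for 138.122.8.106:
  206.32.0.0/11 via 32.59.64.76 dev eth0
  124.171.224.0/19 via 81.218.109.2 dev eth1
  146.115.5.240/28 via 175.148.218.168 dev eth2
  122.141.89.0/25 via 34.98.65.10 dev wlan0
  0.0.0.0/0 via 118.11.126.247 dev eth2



Longest prefix match for 138.122.8.106:
  /11 206.32.0.0: no
  /19 124.171.224.0: no
  /28 146.115.5.240: no
  /25 122.141.89.0: no
  /0 0.0.0.0: MATCH
Selected: next-hop 118.11.126.247 via eth2 (matched /0)


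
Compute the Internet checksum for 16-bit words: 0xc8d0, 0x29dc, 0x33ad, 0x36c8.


Sum all words (with carry folding):
+ 0xc8d0 = 0xc8d0
+ 0x29dc = 0xf2ac
+ 0x33ad = 0x265a
+ 0x36c8 = 0x5d22
One's complement: ~0x5d22
Checksum = 0xa2dd


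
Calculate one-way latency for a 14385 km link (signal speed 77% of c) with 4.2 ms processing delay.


Speed = 0.77 * 3e5 km/s = 231000 km/s
Propagation delay = 14385 / 231000 = 0.0623 s = 62.2727 ms
Processing delay = 4.2 ms
Total one-way latency = 66.4727 ms


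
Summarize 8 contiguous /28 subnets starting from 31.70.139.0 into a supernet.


Original prefix: /28
Number of subnets: 8 = 2^3
New prefix = 28 - 3 = 25
Supernet: 31.70.139.0/25


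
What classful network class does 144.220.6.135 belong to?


First octet: 144
Binary: 10010000
10xxxxxx -> Class B (128-191)
Class B, default mask 255.255.0.0 (/16)


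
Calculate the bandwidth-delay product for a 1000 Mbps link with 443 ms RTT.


BDP = bandwidth * RTT
= 1000 Mbps * 443 ms
= 1000 * 1e6 * 443 / 1000 bits
= 443000000 bits
= 55375000 bytes
= 54077.1484 KB
BDP = 443000000 bits (55375000 bytes)


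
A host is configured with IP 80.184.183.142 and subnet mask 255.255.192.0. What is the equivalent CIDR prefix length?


Binary: 11111111.11111111.11000000.00000000
Count leading 1s
Prefix: /18


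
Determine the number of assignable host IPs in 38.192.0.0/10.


Host bits = 32 - 10 = 22
Total addresses = 2^22 = 4194304
Usable = total - 2 (network and broadcast)
Usable hosts: 4194302


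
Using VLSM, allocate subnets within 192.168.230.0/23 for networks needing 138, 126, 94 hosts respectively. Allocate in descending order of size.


138 hosts -> /24 (254 usable): 192.168.230.0/24
126 hosts -> /25 (126 usable): 192.168.231.0/25
94 hosts -> /25 (126 usable): 192.168.231.128/25
Allocation: 192.168.230.0/24 (138 hosts, 254 usable); 192.168.231.0/25 (126 hosts, 126 usable); 192.168.231.128/25 (94 hosts, 126 usable)


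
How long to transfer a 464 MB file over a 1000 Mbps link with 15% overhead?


Effective throughput = 1000 * (1 - 15/100) = 850 Mbps
File size in Mb = 464 * 8 = 3712 Mb
Time = 3712 / 850
Time = 4.3671 seconds


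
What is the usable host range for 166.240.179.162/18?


Network: 166.240.128.0
Broadcast: 166.240.191.255
First usable = network + 1
Last usable = broadcast - 1
Range: 166.240.128.1 to 166.240.191.254


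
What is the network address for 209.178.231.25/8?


IP:   11010001.10110010.11100111.00011001
Mask: 11111111.00000000.00000000.00000000
AND operation:
Net:  11010001.00000000.00000000.00000000
Network: 209.0.0.0/8


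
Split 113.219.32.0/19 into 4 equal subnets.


New prefix = 19 + 2 = 21
Each subnet has 2048 addresses
  113.219.32.0/21
  113.219.40.0/21
  113.219.48.0/21
  113.219.56.0/21
Subnets: 113.219.32.0/21, 113.219.40.0/21, 113.219.48.0/21, 113.219.56.0/21


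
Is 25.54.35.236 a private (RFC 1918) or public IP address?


RFC 1918 private ranges:
  10.0.0.0/8 (10.0.0.0 - 10.255.255.255)
  172.16.0.0/12 (172.16.0.0 - 172.31.255.255)
  192.168.0.0/16 (192.168.0.0 - 192.168.255.255)
Public (not in any RFC 1918 range)


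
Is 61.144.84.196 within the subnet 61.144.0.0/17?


Subnet network: 61.144.0.0
Test IP AND mask: 61.144.0.0
Yes, 61.144.84.196 is in 61.144.0.0/17


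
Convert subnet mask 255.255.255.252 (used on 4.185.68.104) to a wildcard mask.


Subnet mask: 255.255.255.252
Wildcard = 255.255.255.255 - subnet mask
255 - 255 = 0
255 - 255 = 0
255 - 255 = 0
255 - 252 = 3
Wildcard: 0.0.0.3


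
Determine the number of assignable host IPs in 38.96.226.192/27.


Host bits = 32 - 27 = 5
Total addresses = 2^5 = 32
Usable = total - 2 (network and broadcast)
Usable hosts: 30


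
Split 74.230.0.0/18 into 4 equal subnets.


New prefix = 18 + 2 = 20
Each subnet has 4096 addresses
  74.230.0.0/20
  74.230.16.0/20
  74.230.32.0/20
  74.230.48.0/20
Subnets: 74.230.0.0/20, 74.230.16.0/20, 74.230.32.0/20, 74.230.48.0/20


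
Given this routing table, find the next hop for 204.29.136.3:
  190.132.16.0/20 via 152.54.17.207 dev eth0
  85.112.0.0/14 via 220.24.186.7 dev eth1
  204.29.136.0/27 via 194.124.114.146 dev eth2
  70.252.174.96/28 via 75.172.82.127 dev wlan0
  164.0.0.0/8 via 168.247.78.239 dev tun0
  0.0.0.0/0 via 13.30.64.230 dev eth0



Longest prefix match for 204.29.136.3:
  /20 190.132.16.0: no
  /14 85.112.0.0: no
  /27 204.29.136.0: MATCH
  /28 70.252.174.96: no
  /8 164.0.0.0: no
  /0 0.0.0.0: MATCH
Selected: next-hop 194.124.114.146 via eth2 (matched /27)


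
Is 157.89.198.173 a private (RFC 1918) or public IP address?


RFC 1918 private ranges:
  10.0.0.0/8 (10.0.0.0 - 10.255.255.255)
  172.16.0.0/12 (172.16.0.0 - 172.31.255.255)
  192.168.0.0/16 (192.168.0.0 - 192.168.255.255)
Public (not in any RFC 1918 range)


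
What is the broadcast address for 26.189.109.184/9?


Network: 26.128.0.0/9
Host bits = 23
Set all host bits to 1:
Broadcast: 26.255.255.255


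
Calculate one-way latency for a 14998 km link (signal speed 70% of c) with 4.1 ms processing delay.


Speed = 0.7 * 3e5 km/s = 210000 km/s
Propagation delay = 14998 / 210000 = 0.0714 s = 71.419 ms
Processing delay = 4.1 ms
Total one-way latency = 75.519 ms


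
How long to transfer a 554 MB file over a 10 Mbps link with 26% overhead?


Effective throughput = 10 * (1 - 26/100) = 7.4 Mbps
File size in Mb = 554 * 8 = 4432 Mb
Time = 4432 / 7.4
Time = 598.9189 seconds


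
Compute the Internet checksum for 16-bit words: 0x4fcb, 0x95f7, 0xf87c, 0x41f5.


Sum all words (with carry folding):
+ 0x4fcb = 0x4fcb
+ 0x95f7 = 0xe5c2
+ 0xf87c = 0xde3f
+ 0x41f5 = 0x2035
One's complement: ~0x2035
Checksum = 0xdfca


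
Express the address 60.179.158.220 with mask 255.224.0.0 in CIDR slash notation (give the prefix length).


Binary: 11111111.11100000.00000000.00000000
Count leading 1s
Prefix: /11


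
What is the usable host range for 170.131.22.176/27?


Network: 170.131.22.160
Broadcast: 170.131.22.191
First usable = network + 1
Last usable = broadcast - 1
Range: 170.131.22.161 to 170.131.22.190


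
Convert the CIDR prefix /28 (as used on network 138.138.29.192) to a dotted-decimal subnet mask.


/28 means 28 network bits, 4 host bits
Binary: 11111111111111111111111111110000
Mask: 255.255.255.240


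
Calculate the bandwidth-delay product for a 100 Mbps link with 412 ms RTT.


BDP = bandwidth * RTT
= 100 Mbps * 412 ms
= 100 * 1e6 * 412 / 1000 bits
= 41200000 bits
= 5150000 bytes
= 5029.2969 KB
BDP = 41200000 bits (5150000 bytes)


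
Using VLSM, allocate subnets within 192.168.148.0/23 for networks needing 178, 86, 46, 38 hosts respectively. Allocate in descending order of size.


178 hosts -> /24 (254 usable): 192.168.148.0/24
86 hosts -> /25 (126 usable): 192.168.149.0/25
46 hosts -> /26 (62 usable): 192.168.149.128/26
38 hosts -> /26 (62 usable): 192.168.149.192/26
Allocation: 192.168.148.0/24 (178 hosts, 254 usable); 192.168.149.0/25 (86 hosts, 126 usable); 192.168.149.128/26 (46 hosts, 62 usable); 192.168.149.192/26 (38 hosts, 62 usable)


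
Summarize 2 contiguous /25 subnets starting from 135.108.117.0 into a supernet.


Original prefix: /25
Number of subnets: 2 = 2^1
New prefix = 25 - 1 = 24
Supernet: 135.108.117.0/24


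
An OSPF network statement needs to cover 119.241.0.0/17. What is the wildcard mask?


Subnet mask: 255.255.128.0
Wildcard = 255.255.255.255 - subnet mask
255 - 255 = 0
255 - 255 = 0
255 - 128 = 127
255 - 0 = 255
Wildcard: 0.0.127.255


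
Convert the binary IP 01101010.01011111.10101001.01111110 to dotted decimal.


01101010 = 106
01011111 = 95
10101001 = 169
01111110 = 126
IP: 106.95.169.126


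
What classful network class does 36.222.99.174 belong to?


First octet: 36
Binary: 00100100
0xxxxxxx -> Class A (1-126)
Class A, default mask 255.0.0.0 (/8)


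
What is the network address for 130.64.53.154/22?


IP:   10000010.01000000.00110101.10011010
Mask: 11111111.11111111.11111100.00000000
AND operation:
Net:  10000010.01000000.00110100.00000000
Network: 130.64.52.0/22


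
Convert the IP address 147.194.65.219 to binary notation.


147 = 10010011
194 = 11000010
65 = 01000001
219 = 11011011
Binary: 10010011.11000010.01000001.11011011


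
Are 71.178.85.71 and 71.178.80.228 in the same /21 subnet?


Mask: 255.255.248.0
71.178.85.71 AND mask = 71.178.80.0
71.178.80.228 AND mask = 71.178.80.0
Yes, same subnet (71.178.80.0)


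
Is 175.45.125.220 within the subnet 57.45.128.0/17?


Subnet network: 57.45.128.0
Test IP AND mask: 175.45.0.0
No, 175.45.125.220 is not in 57.45.128.0/17


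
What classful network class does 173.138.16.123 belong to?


First octet: 173
Binary: 10101101
10xxxxxx -> Class B (128-191)
Class B, default mask 255.255.0.0 (/16)


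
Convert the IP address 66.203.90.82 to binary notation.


66 = 01000010
203 = 11001011
90 = 01011010
82 = 01010010
Binary: 01000010.11001011.01011010.01010010


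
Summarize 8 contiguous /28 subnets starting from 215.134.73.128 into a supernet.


Original prefix: /28
Number of subnets: 8 = 2^3
New prefix = 28 - 3 = 25
Supernet: 215.134.73.128/25


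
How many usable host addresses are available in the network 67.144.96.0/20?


Host bits = 32 - 20 = 12
Total addresses = 2^12 = 4096
Usable = total - 2 (network and broadcast)
Usable hosts: 4094


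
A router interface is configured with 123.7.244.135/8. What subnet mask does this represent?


/8 means 8 network bits, 24 host bits
Binary: 11111111000000000000000000000000
Mask: 255.0.0.0


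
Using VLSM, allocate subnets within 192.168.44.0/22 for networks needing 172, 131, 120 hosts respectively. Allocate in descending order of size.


172 hosts -> /24 (254 usable): 192.168.44.0/24
131 hosts -> /24 (254 usable): 192.168.45.0/24
120 hosts -> /25 (126 usable): 192.168.46.0/25
Allocation: 192.168.44.0/24 (172 hosts, 254 usable); 192.168.45.0/24 (131 hosts, 254 usable); 192.168.46.0/25 (120 hosts, 126 usable)


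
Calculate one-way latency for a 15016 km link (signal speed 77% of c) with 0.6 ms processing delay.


Speed = 0.77 * 3e5 km/s = 231000 km/s
Propagation delay = 15016 / 231000 = 0.065 s = 65.0043 ms
Processing delay = 0.6 ms
Total one-way latency = 65.6043 ms
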